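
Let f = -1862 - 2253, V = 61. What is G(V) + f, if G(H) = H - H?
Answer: -4115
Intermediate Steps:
G(H) = 0
f = -4115
G(V) + f = 0 - 4115 = -4115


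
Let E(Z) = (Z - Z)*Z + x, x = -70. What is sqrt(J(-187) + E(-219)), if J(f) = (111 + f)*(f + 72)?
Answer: 17*sqrt(30) ≈ 93.113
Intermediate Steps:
J(f) = (72 + f)*(111 + f) (J(f) = (111 + f)*(72 + f) = (72 + f)*(111 + f))
E(Z) = -70 (E(Z) = (Z - Z)*Z - 70 = 0*Z - 70 = 0 - 70 = -70)
sqrt(J(-187) + E(-219)) = sqrt((7992 + (-187)**2 + 183*(-187)) - 70) = sqrt((7992 + 34969 - 34221) - 70) = sqrt(8740 - 70) = sqrt(8670) = 17*sqrt(30)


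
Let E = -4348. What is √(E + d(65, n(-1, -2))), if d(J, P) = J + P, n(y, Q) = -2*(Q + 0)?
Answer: I*√4279 ≈ 65.414*I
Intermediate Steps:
n(y, Q) = -2*Q
√(E + d(65, n(-1, -2))) = √(-4348 + (65 - 2*(-2))) = √(-4348 + (65 + 4)) = √(-4348 + 69) = √(-4279) = I*√4279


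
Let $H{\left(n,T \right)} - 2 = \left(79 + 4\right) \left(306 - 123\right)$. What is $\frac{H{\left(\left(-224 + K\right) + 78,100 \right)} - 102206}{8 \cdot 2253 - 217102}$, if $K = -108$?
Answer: $\frac{87015}{199078} \approx 0.43709$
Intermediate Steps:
$H{\left(n,T \right)} = 15191$ ($H{\left(n,T \right)} = 2 + \left(79 + 4\right) \left(306 - 123\right) = 2 + 83 \cdot 183 = 2 + 15189 = 15191$)
$\frac{H{\left(\left(-224 + K\right) + 78,100 \right)} - 102206}{8 \cdot 2253 - 217102} = \frac{15191 - 102206}{8 \cdot 2253 - 217102} = - \frac{87015}{18024 - 217102} = - \frac{87015}{-199078} = \left(-87015\right) \left(- \frac{1}{199078}\right) = \frac{87015}{199078}$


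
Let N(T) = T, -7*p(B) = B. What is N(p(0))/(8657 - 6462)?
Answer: 0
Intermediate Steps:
p(B) = -B/7
N(p(0))/(8657 - 6462) = (-⅐*0)/(8657 - 6462) = 0/2195 = (1/2195)*0 = 0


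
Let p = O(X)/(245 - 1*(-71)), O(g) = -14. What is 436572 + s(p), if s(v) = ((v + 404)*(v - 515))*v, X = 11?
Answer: 1758333387639/3944312 ≈ 4.4579e+5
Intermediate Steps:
p = -7/158 (p = -14/(245 - 1*(-71)) = -14/(245 + 71) = -14/316 = -14*1/316 = -7/158 ≈ -0.044304)
s(v) = v*(-515 + v)*(404 + v) (s(v) = ((404 + v)*(-515 + v))*v = ((-515 + v)*(404 + v))*v = v*(-515 + v)*(404 + v))
436572 + s(p) = 436572 - 7*(-208060 + (-7/158)**2 - 111*(-7/158))/158 = 436572 - 7*(-208060 + 49/24964 + 777/158)/158 = 436572 - 7/158*(-5193887025/24964) = 436572 + 36357209175/3944312 = 1758333387639/3944312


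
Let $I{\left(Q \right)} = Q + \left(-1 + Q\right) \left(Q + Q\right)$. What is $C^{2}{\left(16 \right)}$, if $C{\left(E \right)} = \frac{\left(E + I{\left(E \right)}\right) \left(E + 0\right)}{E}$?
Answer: $262144$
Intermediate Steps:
$I{\left(Q \right)} = Q + 2 Q \left(-1 + Q\right)$ ($I{\left(Q \right)} = Q + \left(-1 + Q\right) 2 Q = Q + 2 Q \left(-1 + Q\right)$)
$C{\left(E \right)} = E + E \left(-1 + 2 E\right)$ ($C{\left(E \right)} = \frac{\left(E + E \left(-1 + 2 E\right)\right) \left(E + 0\right)}{E} = \frac{\left(E + E \left(-1 + 2 E\right)\right) E}{E} = \frac{E \left(E + E \left(-1 + 2 E\right)\right)}{E} = E + E \left(-1 + 2 E\right)$)
$C^{2}{\left(16 \right)} = \left(2 \cdot 16^{2}\right)^{2} = \left(2 \cdot 256\right)^{2} = 512^{2} = 262144$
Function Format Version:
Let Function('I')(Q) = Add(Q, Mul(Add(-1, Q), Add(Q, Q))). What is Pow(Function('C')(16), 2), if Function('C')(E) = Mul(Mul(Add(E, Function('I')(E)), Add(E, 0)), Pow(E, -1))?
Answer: 262144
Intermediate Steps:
Function('I')(Q) = Add(Q, Mul(2, Q, Add(-1, Q))) (Function('I')(Q) = Add(Q, Mul(Add(-1, Q), Mul(2, Q))) = Add(Q, Mul(2, Q, Add(-1, Q))))
Function('C')(E) = Add(E, Mul(E, Add(-1, Mul(2, E)))) (Function('C')(E) = Mul(Mul(Add(E, Mul(E, Add(-1, Mul(2, E)))), Add(E, 0)), Pow(E, -1)) = Mul(Mul(Add(E, Mul(E, Add(-1, Mul(2, E)))), E), Pow(E, -1)) = Mul(Mul(E, Add(E, Mul(E, Add(-1, Mul(2, E))))), Pow(E, -1)) = Add(E, Mul(E, Add(-1, Mul(2, E)))))
Pow(Function('C')(16), 2) = Pow(Mul(2, Pow(16, 2)), 2) = Pow(Mul(2, 256), 2) = Pow(512, 2) = 262144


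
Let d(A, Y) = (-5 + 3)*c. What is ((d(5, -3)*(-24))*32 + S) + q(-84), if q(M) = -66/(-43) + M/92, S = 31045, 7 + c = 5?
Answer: 27665912/989 ≈ 27974.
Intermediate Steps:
c = -2 (c = -7 + 5 = -2)
d(A, Y) = 4 (d(A, Y) = (-5 + 3)*(-2) = -2*(-2) = 4)
q(M) = 66/43 + M/92 (q(M) = -66*(-1/43) + M*(1/92) = 66/43 + M/92)
((d(5, -3)*(-24))*32 + S) + q(-84) = ((4*(-24))*32 + 31045) + (66/43 + (1/92)*(-84)) = (-96*32 + 31045) + (66/43 - 21/23) = (-3072 + 31045) + 615/989 = 27973 + 615/989 = 27665912/989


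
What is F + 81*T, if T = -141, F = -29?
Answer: -11450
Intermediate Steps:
F + 81*T = -29 + 81*(-141) = -29 - 11421 = -11450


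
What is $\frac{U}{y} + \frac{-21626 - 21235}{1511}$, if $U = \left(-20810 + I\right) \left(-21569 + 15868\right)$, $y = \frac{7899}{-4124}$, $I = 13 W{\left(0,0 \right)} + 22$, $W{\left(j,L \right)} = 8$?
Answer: $- \frac{734799566055215}{11935389} \approx -6.1565 \cdot 10^{7}$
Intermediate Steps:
$I = 126$ ($I = 13 \cdot 8 + 22 = 104 + 22 = 126$)
$y = - \frac{7899}{4124}$ ($y = 7899 \left(- \frac{1}{4124}\right) = - \frac{7899}{4124} \approx -1.9154$)
$U = 117919484$ ($U = \left(-20810 + 126\right) \left(-21569 + 15868\right) = \left(-20684\right) \left(-5701\right) = 117919484$)
$\frac{U}{y} + \frac{-21626 - 21235}{1511} = \frac{117919484}{- \frac{7899}{4124}} + \frac{-21626 - 21235}{1511} = 117919484 \left(- \frac{4124}{7899}\right) + \left(-21626 - 21235\right) \frac{1}{1511} = - \frac{486299952016}{7899} - \frac{42861}{1511} = - \frac{734799566055215}{11935389}$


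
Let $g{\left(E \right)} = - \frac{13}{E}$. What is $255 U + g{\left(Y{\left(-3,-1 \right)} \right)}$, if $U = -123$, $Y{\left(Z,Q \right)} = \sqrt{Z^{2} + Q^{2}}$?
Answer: $-31365 - \frac{13 \sqrt{10}}{10} \approx -31369.0$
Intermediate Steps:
$Y{\left(Z,Q \right)} = \sqrt{Q^{2} + Z^{2}}$
$255 U + g{\left(Y{\left(-3,-1 \right)} \right)} = 255 \left(-123\right) - \frac{13}{\sqrt{\left(-1\right)^{2} + \left(-3\right)^{2}}} = -31365 - \frac{13}{\sqrt{1 + 9}} = -31365 - \frac{13}{\sqrt{10}} = -31365 - 13 \frac{\sqrt{10}}{10} = -31365 - \frac{13 \sqrt{10}}{10}$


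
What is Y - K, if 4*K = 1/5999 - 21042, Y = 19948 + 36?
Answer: 605767021/23996 ≈ 25245.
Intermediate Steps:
Y = 19984
K = -126230957/23996 (K = (1/5999 - 21042)/4 = (¼)*(-126230957/5999) = -126230957/23996 ≈ -5260.5)
Y - K = 19984 - 1*(-126230957/23996) = 19984 + 126230957/23996 = 605767021/23996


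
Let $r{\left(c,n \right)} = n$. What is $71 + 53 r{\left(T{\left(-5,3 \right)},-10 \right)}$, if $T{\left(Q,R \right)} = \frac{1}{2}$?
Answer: $-459$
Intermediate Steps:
$T{\left(Q,R \right)} = \frac{1}{2}$
$71 + 53 r{\left(T{\left(-5,3 \right)},-10 \right)} = 71 + 53 \left(-10\right) = 71 - 530 = -459$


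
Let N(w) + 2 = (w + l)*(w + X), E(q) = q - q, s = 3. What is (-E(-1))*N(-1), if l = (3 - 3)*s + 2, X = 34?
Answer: 0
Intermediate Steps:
E(q) = 0
l = 2 (l = (3 - 3)*3 + 2 = 0*3 + 2 = 0 + 2 = 2)
N(w) = -2 + (2 + w)*(34 + w) (N(w) = -2 + (w + 2)*(w + 34) = -2 + (2 + w)*(34 + w))
(-E(-1))*N(-1) = (-1*0)*(66 + (-1)² + 36*(-1)) = 0*(66 + 1 - 36) = 0*31 = 0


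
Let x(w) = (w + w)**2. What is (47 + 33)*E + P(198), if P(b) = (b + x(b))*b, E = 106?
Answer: 31097252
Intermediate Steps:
x(w) = 4*w**2 (x(w) = (2*w)**2 = 4*w**2)
P(b) = b*(b + 4*b**2) (P(b) = (b + 4*b**2)*b = b*(b + 4*b**2))
(47 + 33)*E + P(198) = (47 + 33)*106 + 198**2*(1 + 4*198) = 80*106 + 39204*(1 + 792) = 8480 + 39204*793 = 8480 + 31088772 = 31097252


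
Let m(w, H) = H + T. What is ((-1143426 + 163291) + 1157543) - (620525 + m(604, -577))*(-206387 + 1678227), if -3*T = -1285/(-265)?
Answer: -145081411556128/159 ≈ -9.1246e+11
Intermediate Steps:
T = -257/159 (T = -(-1285)/(3*(-265)) = -(-1285)*(-1)/(3*265) = -⅓*257/53 = -257/159 ≈ -1.6164)
m(w, H) = -257/159 + H (m(w, H) = H - 257/159 = -257/159 + H)
((-1143426 + 163291) + 1157543) - (620525 + m(604, -577))*(-206387 + 1678227) = ((-1143426 + 163291) + 1157543) - (620525 + (-257/159 - 577))*(-206387 + 1678227) = (-980135 + 1157543) - (620525 - 92000/159)*1471840 = 177408 - 98571475*1471840/159 = 177408 - 1*145081439764000/159 = 177408 - 145081439764000/159 = -145081411556128/159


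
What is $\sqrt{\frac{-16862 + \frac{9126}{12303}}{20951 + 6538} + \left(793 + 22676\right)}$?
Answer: $\frac{\sqrt{676304170947400809}}{5368209} \approx 153.19$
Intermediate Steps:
$\sqrt{\frac{-16862 + \frac{9126}{12303}}{20951 + 6538} + \left(793 + 22676\right)} = \sqrt{\frac{-16862 + 9126 \cdot \frac{1}{12303}}{27489} + 23469} = \sqrt{\left(-16862 + \frac{1014}{1367}\right) \frac{1}{27489} + 23469} = \sqrt{\left(- \frac{23049340}{1367}\right) \frac{1}{27489} + 23469} = \sqrt{- \frac{23049340}{37577463} + 23469} = \sqrt{\frac{881882429807}{37577463}} = \frac{\sqrt{676304170947400809}}{5368209}$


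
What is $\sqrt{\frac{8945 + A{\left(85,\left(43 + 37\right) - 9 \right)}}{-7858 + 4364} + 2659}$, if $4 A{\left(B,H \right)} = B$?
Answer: $\frac{\sqrt{129719358586}}{6988} \approx 51.541$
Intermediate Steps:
$A{\left(B,H \right)} = \frac{B}{4}$
$\sqrt{\frac{8945 + A{\left(85,\left(43 + 37\right) - 9 \right)}}{-7858 + 4364} + 2659} = \sqrt{\frac{8945 + \frac{1}{4} \cdot 85}{-7858 + 4364} + 2659} = \sqrt{\frac{8945 + \frac{85}{4}}{-3494} + 2659} = \sqrt{\frac{35865}{4} \left(- \frac{1}{3494}\right) + 2659} = \sqrt{- \frac{35865}{13976} + 2659} = \sqrt{\frac{37126319}{13976}} = \frac{\sqrt{129719358586}}{6988}$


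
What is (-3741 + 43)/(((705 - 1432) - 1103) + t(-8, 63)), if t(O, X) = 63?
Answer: 3698/1767 ≈ 2.0928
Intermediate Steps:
(-3741 + 43)/(((705 - 1432) - 1103) + t(-8, 63)) = (-3741 + 43)/(((705 - 1432) - 1103) + 63) = -3698/((-727 - 1103) + 63) = -3698/(-1830 + 63) = -3698/(-1767) = -3698*(-1/1767) = 3698/1767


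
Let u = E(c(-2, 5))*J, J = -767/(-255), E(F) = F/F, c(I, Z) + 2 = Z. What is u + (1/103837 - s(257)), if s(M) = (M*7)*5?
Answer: -238093879591/26478435 ≈ -8992.0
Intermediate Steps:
c(I, Z) = -2 + Z
E(F) = 1
s(M) = 35*M (s(M) = (7*M)*5 = 35*M)
J = 767/255 (J = -767*(-1/255) = 767/255 ≈ 3.0078)
u = 767/255 (u = 1*(767/255) = 767/255 ≈ 3.0078)
u + (1/103837 - s(257)) = 767/255 + (1/103837 - 35*257) = 767/255 + (1/103837 - 1*8995) = 767/255 + (1/103837 - 8995) = 767/255 - 934013814/103837 = -238093879591/26478435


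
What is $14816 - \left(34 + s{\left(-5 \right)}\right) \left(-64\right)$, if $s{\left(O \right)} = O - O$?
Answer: $16992$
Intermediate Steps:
$s{\left(O \right)} = 0$
$14816 - \left(34 + s{\left(-5 \right)}\right) \left(-64\right) = 14816 - \left(34 + 0\right) \left(-64\right) = 14816 - 34 \left(-64\right) = 14816 - -2176 = 14816 + 2176 = 16992$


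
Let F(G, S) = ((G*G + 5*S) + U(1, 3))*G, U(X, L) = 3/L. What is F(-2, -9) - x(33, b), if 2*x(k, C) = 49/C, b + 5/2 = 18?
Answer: 2431/31 ≈ 78.419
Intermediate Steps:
b = 31/2 (b = -5/2 + 18 = 31/2 ≈ 15.500)
x(k, C) = 49/(2*C) (x(k, C) = (49/C)/2 = 49/(2*C))
F(G, S) = G*(1 + G² + 5*S) (F(G, S) = ((G*G + 5*S) + 3/3)*G = ((G² + 5*S) + 3*(⅓))*G = ((G² + 5*S) + 1)*G = (1 + G² + 5*S)*G = G*(1 + G² + 5*S))
F(-2, -9) - x(33, b) = -2*(1 + (-2)² + 5*(-9)) - 49/(2*31/2) = -2*(1 + 4 - 45) - 49*2/(2*31) = -2*(-40) - 1*49/31 = 80 - 49/31 = 2431/31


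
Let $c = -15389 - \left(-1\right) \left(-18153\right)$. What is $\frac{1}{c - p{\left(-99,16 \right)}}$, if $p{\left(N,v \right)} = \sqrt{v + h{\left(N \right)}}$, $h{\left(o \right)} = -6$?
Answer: $- \frac{16771}{562532877} + \frac{\sqrt{10}}{1125065754} \approx -2.9811 \cdot 10^{-5}$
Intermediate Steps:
$p{\left(N,v \right)} = \sqrt{-6 + v}$ ($p{\left(N,v \right)} = \sqrt{v - 6} = \sqrt{-6 + v}$)
$c = -33542$ ($c = -15389 - 18153 = -33542$)
$\frac{1}{c - p{\left(-99,16 \right)}} = \frac{1}{-33542 - \sqrt{-6 + 16}} = \frac{1}{-33542 - \sqrt{10}}$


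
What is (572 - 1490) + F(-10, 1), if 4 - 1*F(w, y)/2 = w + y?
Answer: -892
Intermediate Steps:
F(w, y) = 8 - 2*w - 2*y (F(w, y) = 8 - 2*(w + y) = 8 + (-2*w - 2*y) = 8 - 2*w - 2*y)
(572 - 1490) + F(-10, 1) = (572 - 1490) + (8 - 2*(-10) - 2*1) = -918 + (8 + 20 - 2) = -918 + 26 = -892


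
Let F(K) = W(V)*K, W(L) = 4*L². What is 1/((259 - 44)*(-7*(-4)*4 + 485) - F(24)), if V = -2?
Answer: 1/127971 ≈ 7.8143e-6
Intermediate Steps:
F(K) = 16*K (F(K) = (4*(-2)²)*K = (4*4)*K = 16*K)
1/((259 - 44)*(-7*(-4)*4 + 485) - F(24)) = 1/((259 - 44)*(-7*(-4)*4 + 485) - 16*24) = 1/(215*(28*4 + 485) - 1*384) = 1/(215*(112 + 485) - 384) = 1/(215*597 - 384) = 1/(128355 - 384) = 1/127971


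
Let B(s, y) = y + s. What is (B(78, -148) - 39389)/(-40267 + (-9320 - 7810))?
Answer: 39459/57397 ≈ 0.68748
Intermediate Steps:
B(s, y) = s + y
(B(78, -148) - 39389)/(-40267 + (-9320 - 7810)) = ((78 - 148) - 39389)/(-40267 + (-9320 - 7810)) = (-70 - 39389)/(-40267 - 17130) = -39459/(-57397) = -39459*(-1/57397) = 39459/57397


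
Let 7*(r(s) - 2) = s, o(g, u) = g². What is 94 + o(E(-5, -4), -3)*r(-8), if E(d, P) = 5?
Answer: 808/7 ≈ 115.43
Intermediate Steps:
r(s) = 2 + s/7
94 + o(E(-5, -4), -3)*r(-8) = 94 + 5²*(2 + (⅐)*(-8)) = 94 + 25*(2 - 8/7) = 94 + 25*(6/7) = 94 + 150/7 = 808/7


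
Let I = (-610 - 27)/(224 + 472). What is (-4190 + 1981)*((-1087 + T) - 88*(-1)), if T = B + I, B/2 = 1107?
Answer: -1866611627/696 ≈ -2.6819e+6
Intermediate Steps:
B = 2214 (B = 2*1107 = 2214)
I = -637/696 ≈ -0.91523
T = 1540307/696 (T = 2214 - 637/696 = 1540307/696 ≈ 2213.1)
(-4190 + 1981)*((-1087 + T) - 88*(-1)) = (-4190 + 1981)*((-1087 + 1540307/696) - 88*(-1)) = -2209*(783755/696 + 88) = -2209*845003/696 = -1866611627/696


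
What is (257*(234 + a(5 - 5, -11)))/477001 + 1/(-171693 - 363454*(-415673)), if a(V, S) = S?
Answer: 12748611814971542/106107040256245931 ≈ 0.12015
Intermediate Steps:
(257*(234 + a(5 - 5, -11)))/477001 + 1/(-171693 - 363454*(-415673)) = (257*(234 - 11))/477001 + 1/(-171693 - 363454*(-415673)) = (257*223)*(1/477001) - 1/415673/(-535147) = 57311*(1/477001) - 1/535147*(-1/415673) = 57311/477001 + 1/222446158931 = 12748611814971542/106107040256245931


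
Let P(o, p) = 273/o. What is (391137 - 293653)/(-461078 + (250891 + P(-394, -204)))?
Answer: -38408696/82813951 ≈ -0.46380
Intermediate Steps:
(391137 - 293653)/(-461078 + (250891 + P(-394, -204))) = (391137 - 293653)/(-461078 + (250891 + 273/(-394))) = 97484/(-461078 + (250891 + 273*(-1/394))) = 97484/(-461078 + (250891 - 273/394)) = 97484/(-461078 + 98850781/394) = 97484/(-82813951/394) = 97484*(-394/82813951) = -38408696/82813951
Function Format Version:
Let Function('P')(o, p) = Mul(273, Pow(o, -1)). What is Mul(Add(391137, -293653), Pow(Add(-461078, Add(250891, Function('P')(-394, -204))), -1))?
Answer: Rational(-38408696, 82813951) ≈ -0.46380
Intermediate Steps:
Mul(Add(391137, -293653), Pow(Add(-461078, Add(250891, Function('P')(-394, -204))), -1)) = Mul(Add(391137, -293653), Pow(Add(-461078, Add(250891, Mul(273, Pow(-394, -1)))), -1)) = Mul(97484, Pow(Add(-461078, Add(250891, Mul(273, Rational(-1, 394)))), -1)) = Mul(97484, Pow(Add(-461078, Add(250891, Rational(-273, 394))), -1)) = Mul(97484, Pow(Add(-461078, Rational(98850781, 394)), -1)) = Mul(97484, Pow(Rational(-82813951, 394), -1)) = Mul(97484, Rational(-394, 82813951)) = Rational(-38408696, 82813951)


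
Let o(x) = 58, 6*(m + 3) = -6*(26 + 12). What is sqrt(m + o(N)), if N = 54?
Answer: sqrt(17) ≈ 4.1231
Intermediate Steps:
m = -41 (m = -3 + (-6*(26 + 12))/6 = -3 + (-6*38)/6 = -3 + (1/6)*(-228) = -3 - 38 = -41)
sqrt(m + o(N)) = sqrt(-41 + 58) = sqrt(17)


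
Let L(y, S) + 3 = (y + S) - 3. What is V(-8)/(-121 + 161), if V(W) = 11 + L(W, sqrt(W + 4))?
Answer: -3/40 + I/20 ≈ -0.075 + 0.05*I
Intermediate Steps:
L(y, S) = -6 + S + y (L(y, S) = -3 + ((y + S) - 3) = -3 + ((S + y) - 3) = -3 + (-3 + S + y) = -6 + S + y)
V(W) = 5 + W + sqrt(4 + W) (V(W) = 11 + (-6 + sqrt(W + 4) + W) = 11 + (-6 + sqrt(4 + W) + W) = 11 + (-6 + W + sqrt(4 + W)) = 5 + W + sqrt(4 + W))
V(-8)/(-121 + 161) = (5 - 8 + sqrt(4 - 8))/(-121 + 161) = (5 - 8 + sqrt(-4))/40 = (5 - 8 + 2*I)*(1/40) = (-3 + 2*I)*(1/40) = -3/40 + I/20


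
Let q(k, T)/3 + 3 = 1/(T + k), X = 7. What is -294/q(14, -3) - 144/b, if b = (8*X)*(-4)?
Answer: 3845/112 ≈ 34.330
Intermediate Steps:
q(k, T) = -9 + 3/(T + k)
b = -224 (b = (8*7)*(-4) = 56*(-4) = -224)
-294/q(14, -3) - 144/b = -294*(-3 + 14)/(3*(1 - 3*(-3) - 3*14)) - 144/(-224) = -294*11/(3*(1 + 9 - 42)) - 144*(-1/224) = -294/(3*(1/11)*(-32)) + 9/14 = -294/(-96/11) + 9/14 = -294*(-11/96) + 9/14 = 539/16 + 9/14 = 3845/112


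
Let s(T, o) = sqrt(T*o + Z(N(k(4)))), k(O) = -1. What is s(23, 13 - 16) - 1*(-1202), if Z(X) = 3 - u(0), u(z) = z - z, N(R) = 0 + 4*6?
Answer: 1202 + I*sqrt(66) ≈ 1202.0 + 8.124*I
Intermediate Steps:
N(R) = 24 (N(R) = 0 + 24 = 24)
u(z) = 0
Z(X) = 3 (Z(X) = 3 - 1*0 = 3 + 0 = 3)
s(T, o) = sqrt(3 + T*o) (s(T, o) = sqrt(T*o + 3) = sqrt(3 + T*o))
s(23, 13 - 16) - 1*(-1202) = sqrt(3 + 23*(13 - 16)) - 1*(-1202) = sqrt(3 + 23*(-3)) + 1202 = sqrt(3 - 69) + 1202 = sqrt(-66) + 1202 = I*sqrt(66) + 1202 = 1202 + I*sqrt(66)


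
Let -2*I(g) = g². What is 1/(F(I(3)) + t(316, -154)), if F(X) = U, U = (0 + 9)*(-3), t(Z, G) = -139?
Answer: -1/166 ≈ -0.0060241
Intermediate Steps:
U = -27 (U = 9*(-3) = -27)
I(g) = -g²/2
F(X) = -27
1/(F(I(3)) + t(316, -154)) = 1/(-27 - 139) = 1/(-166) = -1/166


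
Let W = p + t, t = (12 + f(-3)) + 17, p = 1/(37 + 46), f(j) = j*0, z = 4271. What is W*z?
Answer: 10284568/83 ≈ 1.2391e+5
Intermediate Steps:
f(j) = 0
p = 1/83 ≈ 0.012048
t = 29 (t = (12 + 0) + 17 = 12 + 17 = 29)
W = 2408/83 (W = 1/83 + 29 = 2408/83 ≈ 29.012)
W*z = (2408/83)*4271 = 10284568/83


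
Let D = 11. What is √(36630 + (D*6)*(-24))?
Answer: 3*√3894 ≈ 187.21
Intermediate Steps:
√(36630 + (D*6)*(-24)) = √(36630 + (11*6)*(-24)) = √(36630 + 66*(-24)) = √(36630 - 1584) = √35046 = 3*√3894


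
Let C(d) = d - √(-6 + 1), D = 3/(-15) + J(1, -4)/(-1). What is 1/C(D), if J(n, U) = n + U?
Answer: 70/321 + 25*I*√5/321 ≈ 0.21807 + 0.17415*I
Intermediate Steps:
J(n, U) = U + n
D = 14/5 (D = 3/(-15) + (-4 + 1)/(-1) = 3*(-1/15) - 3*(-1) = -⅕ + 3 = 14/5 ≈ 2.8000)
C(d) = d - I*√5 (C(d) = d - √(-5) = d - I*√5)
1/C(D) = 1/(14/5 - I*√5)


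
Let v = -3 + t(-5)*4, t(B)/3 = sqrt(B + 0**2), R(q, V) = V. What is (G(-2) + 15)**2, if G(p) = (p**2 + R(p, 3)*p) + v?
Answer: -620 + 240*I*sqrt(5) ≈ -620.0 + 536.66*I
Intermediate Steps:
t(B) = 3*sqrt(B) (t(B) = 3*sqrt(B + 0**2) = 3*sqrt(B + 0) = 3*sqrt(B))
v = -3 + 12*I*sqrt(5) (v = -3 + (3*sqrt(-5))*4 = -3 + (3*(I*sqrt(5)))*4 = -3 + (3*I*sqrt(5))*4 = -3 + 12*I*sqrt(5) ≈ -3.0 + 26.833*I)
G(p) = -3 + p**2 + 3*p + 12*I*sqrt(5) (G(p) = (p**2 + 3*p) + (-3 + 12*I*sqrt(5)) = -3 + p**2 + 3*p + 12*I*sqrt(5))
(G(-2) + 15)**2 = ((-3 + (-2)**2 + 3*(-2) + 12*I*sqrt(5)) + 15)**2 = ((-3 + 4 - 6 + 12*I*sqrt(5)) + 15)**2 = ((-5 + 12*I*sqrt(5)) + 15)**2 = (10 + 12*I*sqrt(5))**2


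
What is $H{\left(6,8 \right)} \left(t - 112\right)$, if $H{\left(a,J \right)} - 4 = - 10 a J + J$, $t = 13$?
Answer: $46332$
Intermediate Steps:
$H{\left(a,J \right)} = 4 + J - 10 J a$ ($H{\left(a,J \right)} = 4 + \left(- 10 a J + J\right) = 4 - \left(- J + 10 J a\right) = 4 + J - 10 J a$)
$H{\left(6,8 \right)} \left(t - 112\right) = \left(4 + 8 - 80 \cdot 6\right) \left(13 - 112\right) = \left(4 + 8 - 480\right) \left(-99\right) = \left(-468\right) \left(-99\right) = 46332$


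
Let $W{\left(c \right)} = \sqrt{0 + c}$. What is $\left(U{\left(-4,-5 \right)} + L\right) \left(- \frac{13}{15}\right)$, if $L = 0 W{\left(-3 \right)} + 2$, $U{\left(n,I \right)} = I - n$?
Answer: $- \frac{13}{15} \approx -0.86667$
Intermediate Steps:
$W{\left(c \right)} = \sqrt{c}$
$L = 2$ ($L = 0 \sqrt{-3} + 2 = 0 i \sqrt{3} + 2 = 0 + 2 = 2$)
$\left(U{\left(-4,-5 \right)} + L\right) \left(- \frac{13}{15}\right) = \left(\left(-5 - -4\right) + 2\right) \left(- \frac{13}{15}\right) = \left(\left(-5 + 4\right) + 2\right) \left(\left(-13\right) \frac{1}{15}\right) = \left(-1 + 2\right) \left(- \frac{13}{15}\right) = 1 \left(- \frac{13}{15}\right) = - \frac{13}{15}$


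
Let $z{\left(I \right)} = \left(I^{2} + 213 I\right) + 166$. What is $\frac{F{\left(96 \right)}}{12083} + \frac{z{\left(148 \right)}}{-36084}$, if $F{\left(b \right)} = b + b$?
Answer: $- \frac{320324087}{218001486} \approx -1.4694$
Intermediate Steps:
$F{\left(b \right)} = 2 b$
$z{\left(I \right)} = 166 + I^{2} + 213 I$
$\frac{F{\left(96 \right)}}{12083} + \frac{z{\left(148 \right)}}{-36084} = \frac{2 \cdot 96}{12083} + \frac{166 + 148^{2} + 213 \cdot 148}{-36084} = 192 \cdot \frac{1}{12083} + \left(166 + 21904 + 31524\right) \left(- \frac{1}{36084}\right) = \frac{192}{12083} + 53594 \left(- \frac{1}{36084}\right) = \frac{192}{12083} - \frac{26797}{18042} = - \frac{320324087}{218001486}$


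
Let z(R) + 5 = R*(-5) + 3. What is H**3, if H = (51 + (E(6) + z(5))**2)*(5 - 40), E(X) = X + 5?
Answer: -1240564243625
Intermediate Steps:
E(X) = 5 + X
z(R) = -2 - 5*R (z(R) = -5 + (R*(-5) + 3) = -5 + (-5*R + 3) = -5 + (3 - 5*R) = -2 - 5*R)
H = -10745 (H = (51 + ((5 + 6) + (-2 - 5*5))**2)*(5 - 40) = (51 + (11 + (-2 - 25))**2)*(-35) = (51 + (11 - 27)**2)*(-35) = (51 + (-16)**2)*(-35) = (51 + 256)*(-35) = 307*(-35) = -10745)
H**3 = (-10745)**3 = -1240564243625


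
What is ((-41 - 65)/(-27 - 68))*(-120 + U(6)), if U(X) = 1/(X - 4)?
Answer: -12667/95 ≈ -133.34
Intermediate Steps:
U(X) = 1/(-4 + X)
((-41 - 65)/(-27 - 68))*(-120 + U(6)) = ((-41 - 65)/(-27 - 68))*(-120 + 1/(-4 + 6)) = (-106/(-95))*(-120 + 1/2) = (-106*(-1/95))*(-120 + ½) = (106/95)*(-239/2) = -12667/95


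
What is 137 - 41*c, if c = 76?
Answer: -2979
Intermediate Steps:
137 - 41*c = 137 - 41*76 = 137 - 3116 = -2979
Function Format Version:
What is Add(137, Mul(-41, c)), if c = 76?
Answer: -2979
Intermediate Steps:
Add(137, Mul(-41, c)) = Add(137, Mul(-41, 76)) = Add(137, -3116) = -2979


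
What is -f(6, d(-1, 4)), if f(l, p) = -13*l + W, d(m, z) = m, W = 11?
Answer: 67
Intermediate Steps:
f(l, p) = 11 - 13*l (f(l, p) = -13*l + 11 = 11 - 13*l)
-f(6, d(-1, 4)) = -(11 - 13*6) = -(11 - 78) = -1*(-67) = 67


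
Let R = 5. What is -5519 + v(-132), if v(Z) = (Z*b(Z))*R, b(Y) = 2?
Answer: -6839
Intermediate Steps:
v(Z) = 10*Z (v(Z) = (Z*2)*5 = (2*Z)*5 = 10*Z)
-5519 + v(-132) = -5519 + 10*(-132) = -5519 - 1320 = -6839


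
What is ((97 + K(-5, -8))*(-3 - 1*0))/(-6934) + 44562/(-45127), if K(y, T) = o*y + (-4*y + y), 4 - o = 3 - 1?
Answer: -147592023/156455309 ≈ -0.94335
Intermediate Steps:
o = 2 (o = 4 - (3 - 1) = 4 - 1*2 = 4 - 2 = 2)
K(y, T) = -y (K(y, T) = 2*y + (-4*y + y) = 2*y - 3*y = -y)
((97 + K(-5, -8))*(-3 - 1*0))/(-6934) + 44562/(-45127) = ((97 - 1*(-5))*(-3 - 1*0))/(-6934) + 44562/(-45127) = ((97 + 5)*(-3 + 0))*(-1/6934) + 44562*(-1/45127) = (102*(-3))*(-1/6934) - 44562/45127 = -306*(-1/6934) - 44562/45127 = 153/3467 - 44562/45127 = -147592023/156455309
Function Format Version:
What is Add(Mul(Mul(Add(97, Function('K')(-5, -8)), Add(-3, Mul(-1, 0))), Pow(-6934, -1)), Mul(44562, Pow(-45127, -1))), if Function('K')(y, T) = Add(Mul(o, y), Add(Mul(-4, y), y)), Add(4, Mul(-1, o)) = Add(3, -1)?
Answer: Rational(-147592023, 156455309) ≈ -0.94335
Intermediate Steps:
o = 2 (o = Add(4, Mul(-1, Add(3, -1))) = Add(4, Mul(-1, 2)) = Add(4, -2) = 2)
Function('K')(y, T) = Mul(-1, y) (Function('K')(y, T) = Add(Mul(2, y), Add(Mul(-4, y), y)) = Add(Mul(2, y), Mul(-3, y)) = Mul(-1, y))
Add(Mul(Mul(Add(97, Function('K')(-5, -8)), Add(-3, Mul(-1, 0))), Pow(-6934, -1)), Mul(44562, Pow(-45127, -1))) = Add(Mul(Mul(Add(97, Mul(-1, -5)), Add(-3, Mul(-1, 0))), Pow(-6934, -1)), Mul(44562, Pow(-45127, -1))) = Add(Mul(Mul(Add(97, 5), Add(-3, 0)), Rational(-1, 6934)), Mul(44562, Rational(-1, 45127))) = Add(Mul(Mul(102, -3), Rational(-1, 6934)), Rational(-44562, 45127)) = Add(Mul(-306, Rational(-1, 6934)), Rational(-44562, 45127)) = Add(Rational(153, 3467), Rational(-44562, 45127)) = Rational(-147592023, 156455309)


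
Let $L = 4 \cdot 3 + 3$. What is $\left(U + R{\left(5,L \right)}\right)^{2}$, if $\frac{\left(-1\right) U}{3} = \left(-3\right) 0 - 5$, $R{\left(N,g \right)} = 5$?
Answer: $400$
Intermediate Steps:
$L = 15$ ($L = 12 + 3 = 15$)
$U = 15$ ($U = - 3 \left(\left(-3\right) 0 - 5\right) = - 3 \left(0 - 5\right) = \left(-3\right) \left(-5\right) = 15$)
$\left(U + R{\left(5,L \right)}\right)^{2} = \left(15 + 5\right)^{2} = 20^{2} = 400$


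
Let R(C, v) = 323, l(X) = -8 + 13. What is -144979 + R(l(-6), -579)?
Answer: -144656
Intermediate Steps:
l(X) = 5
-144979 + R(l(-6), -579) = -144979 + 323 = -144656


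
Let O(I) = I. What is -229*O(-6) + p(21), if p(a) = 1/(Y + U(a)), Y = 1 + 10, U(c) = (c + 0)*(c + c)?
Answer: 1226983/893 ≈ 1374.0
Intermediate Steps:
U(c) = 2*c² (U(c) = c*(2*c) = 2*c²)
Y = 11
p(a) = 1/(11 + 2*a²)
-229*O(-6) + p(21) = -229*(-6) + 1/(11 + 2*21²) = 1374 + 1/(11 + 2*441) = 1374 + 1/(11 + 882) = 1374 + 1/893 = 1226983/893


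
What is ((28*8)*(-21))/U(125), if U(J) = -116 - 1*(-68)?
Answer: 98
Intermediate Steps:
U(J) = -48 (U(J) = -116 + 68 = -48)
((28*8)*(-21))/U(125) = ((28*8)*(-21))/(-48) = (224*(-21))*(-1/48) = -4704*(-1/48) = 98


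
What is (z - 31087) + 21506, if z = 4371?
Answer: -5210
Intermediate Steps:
(z - 31087) + 21506 = (4371 - 31087) + 21506 = -26716 + 21506 = -5210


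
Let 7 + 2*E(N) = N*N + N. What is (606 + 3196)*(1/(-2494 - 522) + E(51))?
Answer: 7582440759/1508 ≈ 5.0281e+6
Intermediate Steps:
E(N) = -7/2 + N/2 + N²/2 (E(N) = -7/2 + (N*N + N)/2 = -7/2 + (N² + N)/2 = -7/2 + (N + N²)/2 = -7/2 + (N/2 + N²/2) = -7/2 + N/2 + N²/2)
(606 + 3196)*(1/(-2494 - 522) + E(51)) = (606 + 3196)*(1/(-2494 - 522) + (-7/2 + (½)*51 + (½)*51²)) = 3802*(1/(-3016) + (-7/2 + 51/2 + (½)*2601)) = 3802*(-1/3016 + (-7/2 + 51/2 + 2601/2)) = 3802*(-1/3016 + 2645/2) = 3802*(3988659/3016) = 7582440759/1508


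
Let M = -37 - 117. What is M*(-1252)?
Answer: 192808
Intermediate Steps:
M = -154
M*(-1252) = -154*(-1252) = 192808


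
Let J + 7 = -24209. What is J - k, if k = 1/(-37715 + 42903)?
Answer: -125632609/5188 ≈ -24216.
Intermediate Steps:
J = -24216 (J = -7 - 24209 = -24216)
k = 1/5188 ≈ 0.00019275
J - k = -24216 - 1*1/5188 = -24216 - 1/5188 = -125632609/5188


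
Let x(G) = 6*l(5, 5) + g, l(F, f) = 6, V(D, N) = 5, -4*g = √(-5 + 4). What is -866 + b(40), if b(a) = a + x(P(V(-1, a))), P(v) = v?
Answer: -790 - I/4 ≈ -790.0 - 0.25*I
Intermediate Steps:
g = -I/4 (g = -√(-5 + 4)/4 = -I/4 ≈ -0.25*I)
x(G) = 36 - I/4 (x(G) = 6*6 - I/4 = 36 - I/4)
b(a) = 36 + a - I/4 (b(a) = a + (36 - I/4) = 36 + a - I/4)
-866 + b(40) = -866 + (36 + 40 - I/4) = -866 + (76 - I/4) = -790 - I/4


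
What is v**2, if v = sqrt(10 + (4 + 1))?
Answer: 15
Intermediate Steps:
v = sqrt(15) (v = sqrt(10 + 5) = sqrt(15) ≈ 3.8730)
v**2 = (sqrt(15))**2 = 15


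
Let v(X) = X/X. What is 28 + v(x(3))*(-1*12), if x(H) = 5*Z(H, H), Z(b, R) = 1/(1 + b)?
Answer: 16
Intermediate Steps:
x(H) = 5/(1 + H)
v(X) = 1
28 + v(x(3))*(-1*12) = 28 + 1*(-1*12) = 28 + 1*(-12) = 28 - 12 = 16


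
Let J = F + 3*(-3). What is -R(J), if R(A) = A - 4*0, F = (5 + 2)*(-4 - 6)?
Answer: 79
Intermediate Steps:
F = -70 (F = 7*(-10) = -70)
J = -79 (J = -70 + 3*(-3) = -70 - 9 = -79)
R(A) = A (R(A) = A + 0 = A)
-R(J) = -1*(-79) = 79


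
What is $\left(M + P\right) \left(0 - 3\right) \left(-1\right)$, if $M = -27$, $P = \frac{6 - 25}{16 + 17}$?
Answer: $- \frac{910}{11} \approx -82.727$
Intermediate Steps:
$P = - \frac{19}{33} \approx -0.57576$
$\left(M + P\right) \left(0 - 3\right) \left(-1\right) = \left(-27 - \frac{19}{33}\right) \left(0 - 3\right) \left(-1\right) = - \frac{910 \left(0 - 3\right) \left(-1\right)}{33} = - \frac{910 \left(\left(-3\right) \left(-1\right)\right)}{33} = \left(- \frac{910}{33}\right) 3 = - \frac{910}{11}$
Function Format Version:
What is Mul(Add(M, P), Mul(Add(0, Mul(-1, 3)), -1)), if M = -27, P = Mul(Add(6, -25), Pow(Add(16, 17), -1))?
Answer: Rational(-910, 11) ≈ -82.727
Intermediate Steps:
P = Rational(-19, 33) (P = Mul(-19, Pow(33, -1)) = Mul(-19, Rational(1, 33)) = Rational(-19, 33) ≈ -0.57576)
Mul(Add(M, P), Mul(Add(0, Mul(-1, 3)), -1)) = Mul(Add(-27, Rational(-19, 33)), Mul(Add(0, Mul(-1, 3)), -1)) = Mul(Rational(-910, 33), Mul(Add(0, -3), -1)) = Mul(Rational(-910, 33), Mul(-3, -1)) = Mul(Rational(-910, 33), 3) = Rational(-910, 11)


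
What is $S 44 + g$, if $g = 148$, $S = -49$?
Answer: $-2008$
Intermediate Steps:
$S 44 + g = \left(-49\right) 44 + 148 = -2156 + 148 = -2008$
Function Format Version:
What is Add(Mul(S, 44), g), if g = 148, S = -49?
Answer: -2008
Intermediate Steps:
Add(Mul(S, 44), g) = Add(Mul(-49, 44), 148) = Add(-2156, 148) = -2008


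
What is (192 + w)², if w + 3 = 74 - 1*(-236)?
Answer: 249001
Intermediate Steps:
w = 307 (w = -3 + (74 - 1*(-236)) = -3 + (74 + 236) = -3 + 310 = 307)
(192 + w)² = (192 + 307)² = 499² = 249001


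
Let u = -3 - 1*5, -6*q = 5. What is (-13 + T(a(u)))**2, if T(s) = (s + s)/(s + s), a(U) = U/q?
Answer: 144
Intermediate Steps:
q = -5/6 (q = -1/6*5 = -5/6 ≈ -0.83333)
u = -8 (u = -3 - 5 = -8)
a(U) = -6*U/5 (a(U) = U/(-5/6) = U*(-6/5) = -6*U/5)
T(s) = 1 (T(s) = (2*s)/((2*s)) = (2*s)*(1/(2*s)) = 1)
(-13 + T(a(u)))**2 = (-13 + 1)**2 = (-12)**2 = 144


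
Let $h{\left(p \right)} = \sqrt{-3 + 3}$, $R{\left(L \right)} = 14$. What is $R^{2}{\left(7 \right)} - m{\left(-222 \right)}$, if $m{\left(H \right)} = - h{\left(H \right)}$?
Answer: $196$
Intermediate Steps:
$h{\left(p \right)} = 0$ ($h{\left(p \right)} = \sqrt{0} = 0$)
$m{\left(H \right)} = 0$ ($m{\left(H \right)} = \left(-1\right) 0 = 0$)
$R^{2}{\left(7 \right)} - m{\left(-222 \right)} = 14^{2} - 0 = 196 + 0 = 196$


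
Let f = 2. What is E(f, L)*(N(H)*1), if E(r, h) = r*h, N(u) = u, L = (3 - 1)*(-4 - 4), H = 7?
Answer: -224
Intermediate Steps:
L = -16 (L = 2*(-8) = -16)
E(r, h) = h*r
E(f, L)*(N(H)*1) = (-16*2)*(7*1) = -32*7 = -224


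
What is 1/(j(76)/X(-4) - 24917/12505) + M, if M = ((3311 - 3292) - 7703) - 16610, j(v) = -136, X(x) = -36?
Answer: -4880965053/200917 ≈ -24293.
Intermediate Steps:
M = -24294 (M = (19 - 7703) - 16610 = -7684 - 16610 = -24294)
1/(j(76)/X(-4) - 24917/12505) + M = 1/(-136/(-36) - 24917/12505) - 24294 = 1/(-136*(-1/36) - 24917*1/12505) - 24294 = 1/(34/9 - 24917/12505) - 24294 = 1/(200917/112545) - 24294 = 112545/200917 - 24294 = -4880965053/200917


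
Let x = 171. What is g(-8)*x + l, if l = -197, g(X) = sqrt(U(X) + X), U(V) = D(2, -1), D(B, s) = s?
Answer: -197 + 513*I ≈ -197.0 + 513.0*I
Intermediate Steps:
U(V) = -1
g(X) = sqrt(-1 + X)
g(-8)*x + l = sqrt(-1 - 8)*171 - 197 = sqrt(-9)*171 - 197 = (3*I)*171 - 197 = 513*I - 197 = -197 + 513*I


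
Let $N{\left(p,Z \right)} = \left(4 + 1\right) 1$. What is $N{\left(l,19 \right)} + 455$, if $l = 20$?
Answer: $460$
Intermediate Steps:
$N{\left(p,Z \right)} = 5$ ($N{\left(p,Z \right)} = 5 \cdot 1 = 5$)
$N{\left(l,19 \right)} + 455 = 5 + 455 = 460$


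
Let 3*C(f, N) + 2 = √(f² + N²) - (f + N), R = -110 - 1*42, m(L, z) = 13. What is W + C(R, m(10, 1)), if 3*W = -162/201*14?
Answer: 8423/201 + 37*√17/3 ≈ 92.757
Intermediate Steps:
R = -152 (R = -110 - 42 = -152)
C(f, N) = -⅔ - N/3 - f/3 + √(N² + f²)/3 (C(f, N) = -⅔ + (√(f² + N²) - (f + N))/3 = -⅔ + (√(N² + f²) - (N + f))/3 = -⅔ + (√(N² + f²) + (-N - f))/3 = -⅔ + (√(N² + f²) - N - f)/3 = -⅔ + (-N/3 - f/3 + √(N² + f²)/3) = -⅔ - N/3 - f/3 + √(N² + f²)/3)
W = -252/67 (W = (-162/201*14)/3 = (-162*1/201*14)/3 = (-54/67*14)/3 = (⅓)*(-756/67) = -252/67 ≈ -3.7612)
W + C(R, m(10, 1)) = -252/67 + (-⅔ - ⅓*13 - ⅓*(-152) + √(13² + (-152)²)/3) = -252/67 + (-⅔ - 13/3 + 152/3 + √(169 + 23104)/3) = -252/67 + (-⅔ - 13/3 + 152/3 + √23273/3) = -252/67 + (-⅔ - 13/3 + 152/3 + (37*√17)/3) = -252/67 + (-⅔ - 13/3 + 152/3 + 37*√17/3) = -252/67 + (137/3 + 37*√17/3) = 8423/201 + 37*√17/3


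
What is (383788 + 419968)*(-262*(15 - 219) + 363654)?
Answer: 335248235112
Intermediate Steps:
(383788 + 419968)*(-262*(15 - 219) + 363654) = 803756*(-262*(-204) + 363654) = 803756*(53448 + 363654) = 803756*417102 = 335248235112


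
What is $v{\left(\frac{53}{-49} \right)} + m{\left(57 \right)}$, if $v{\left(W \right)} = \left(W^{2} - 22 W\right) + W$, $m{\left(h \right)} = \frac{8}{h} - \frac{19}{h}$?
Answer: $\frac{3242311}{136857} \approx 23.691$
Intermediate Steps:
$m{\left(h \right)} = - \frac{11}{h}$
$v{\left(W \right)} = W^{2} - 21 W$
$v{\left(\frac{53}{-49} \right)} + m{\left(57 \right)} = \frac{53}{-49} \left(-21 + \frac{53}{-49}\right) - \frac{11}{57} = 53 \left(- \frac{1}{49}\right) \left(-21 + 53 \left(- \frac{1}{49}\right)\right) - \frac{11}{57} = - \frac{53 \left(-21 - \frac{53}{49}\right)}{49} - \frac{11}{57} = \left(- \frac{53}{49}\right) \left(- \frac{1082}{49}\right) - \frac{11}{57} = \frac{57346}{2401} - \frac{11}{57} = \frac{3242311}{136857}$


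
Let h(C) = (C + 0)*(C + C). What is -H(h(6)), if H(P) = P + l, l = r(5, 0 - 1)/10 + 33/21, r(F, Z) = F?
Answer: -1037/14 ≈ -74.071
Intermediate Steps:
h(C) = 2*C² (h(C) = C*(2*C) = 2*C²)
l = 29/14 (l = 5/10 + 33/21 = 5*(⅒) + 33*(1/21) = ½ + 11/7 = 29/14 ≈ 2.0714)
H(P) = 29/14 + P (H(P) = P + 29/14 = 29/14 + P)
-H(h(6)) = -(29/14 + 2*6²) = -(29/14 + 2*36) = -(29/14 + 72) = -1*1037/14 = -1037/14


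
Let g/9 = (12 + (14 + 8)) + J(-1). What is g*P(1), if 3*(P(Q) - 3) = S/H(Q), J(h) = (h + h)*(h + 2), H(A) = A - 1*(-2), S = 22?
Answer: 1568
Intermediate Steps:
H(A) = 2 + A (H(A) = A + 2 = 2 + A)
J(h) = 2*h*(2 + h) (J(h) = (2*h)*(2 + h) = 2*h*(2 + h))
g = 288 (g = 9*((12 + (14 + 8)) + 2*(-1)*(2 - 1)) = 9*((12 + 22) + 2*(-1)*1) = 9*(34 - 2) = 9*32 = 288)
P(Q) = 3 + 22/(3*(2 + Q)) (P(Q) = 3 + (22/(2 + Q))/3 = 3 + 22/(3*(2 + Q)))
g*P(1) = 288*((40 + 9*1)/(3*(2 + 1))) = 288*((⅓)*(40 + 9)/3) = 288*((⅓)*(⅓)*49) = 288*(49/9) = 1568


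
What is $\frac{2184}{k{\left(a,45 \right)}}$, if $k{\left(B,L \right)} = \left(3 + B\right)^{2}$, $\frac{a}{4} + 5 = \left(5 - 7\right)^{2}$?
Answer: $2184$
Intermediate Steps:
$a = -4$ ($a = -20 + 4 \left(5 - 7\right)^{2} = -20 + 4 \left(-2\right)^{2} = -20 + 4 \cdot 4 = -20 + 16 = -4$)
$\frac{2184}{k{\left(a,45 \right)}} = \frac{2184}{\left(3 - 4\right)^{2}} = \frac{2184}{\left(-1\right)^{2}} = \frac{2184}{1} = 2184 \cdot 1 = 2184$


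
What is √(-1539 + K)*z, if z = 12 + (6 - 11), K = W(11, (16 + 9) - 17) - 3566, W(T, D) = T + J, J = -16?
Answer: 7*I*√5110 ≈ 500.39*I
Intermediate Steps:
W(T, D) = -16 + T (W(T, D) = T - 16 = -16 + T)
K = -3571 (K = (-16 + 11) - 3566 = -5 - 3566 = -3571)
z = 7 (z = 12 - 5 = 7)
√(-1539 + K)*z = √(-1539 - 3571)*7 = √(-5110)*7 = (I*√5110)*7 = 7*I*√5110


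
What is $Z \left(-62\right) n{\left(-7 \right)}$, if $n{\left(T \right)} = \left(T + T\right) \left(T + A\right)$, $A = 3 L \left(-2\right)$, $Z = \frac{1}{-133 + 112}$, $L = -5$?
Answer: $- \frac{2852}{3} \approx -950.67$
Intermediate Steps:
$Z = - \frac{1}{21}$ ($Z = \frac{1}{-21} = - \frac{1}{21} \approx -0.047619$)
$A = 30$ ($A = 3 \left(-5\right) \left(-2\right) = \left(-15\right) \left(-2\right) = 30$)
$n{\left(T \right)} = 2 T \left(30 + T\right)$ ($n{\left(T \right)} = \left(T + T\right) \left(T + 30\right) = 2 T \left(30 + T\right)$)
$Z \left(-62\right) n{\left(-7 \right)} = \left(- \frac{1}{21}\right) \left(-62\right) 2 \left(-7\right) \left(30 - 7\right) = \frac{62 \cdot 2 \left(-7\right) 23}{21} = \frac{62}{21} \left(-322\right) = - \frac{2852}{3}$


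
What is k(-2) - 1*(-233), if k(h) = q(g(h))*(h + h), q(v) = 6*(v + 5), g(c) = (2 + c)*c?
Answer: 113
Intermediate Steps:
g(c) = c*(2 + c)
q(v) = 30 + 6*v (q(v) = 6*(5 + v) = 30 + 6*v)
k(h) = 2*h*(30 + 6*h*(2 + h)) (k(h) = (30 + 6*(h*(2 + h)))*(h + h) = (30 + 6*h*(2 + h))*(2*h) = 2*h*(30 + 6*h*(2 + h)))
k(-2) - 1*(-233) = 12*(-2)*(5 - 2*(2 - 2)) - 1*(-233) = 12*(-2)*(5 - 2*0) + 233 = 12*(-2)*(5 + 0) + 233 = 12*(-2)*5 + 233 = -120 + 233 = 113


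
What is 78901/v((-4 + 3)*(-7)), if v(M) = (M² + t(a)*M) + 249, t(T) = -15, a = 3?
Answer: 78901/193 ≈ 408.81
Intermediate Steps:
v(M) = 249 + M² - 15*M (v(M) = (M² - 15*M) + 249 = 249 + M² - 15*M)
78901/v((-4 + 3)*(-7)) = 78901/(249 + ((-4 + 3)*(-7))² - 15*(-4 + 3)*(-7)) = 78901/(249 + (-1*(-7))² - (-15)*(-7)) = 78901/(249 + 7² - 15*7) = 78901/(249 + 49 - 105) = 78901/193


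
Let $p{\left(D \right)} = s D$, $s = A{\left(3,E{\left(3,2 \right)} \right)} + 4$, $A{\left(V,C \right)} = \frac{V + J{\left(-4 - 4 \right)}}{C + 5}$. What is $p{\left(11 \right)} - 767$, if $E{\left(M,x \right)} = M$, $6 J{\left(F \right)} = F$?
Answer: $- \frac{17297}{24} \approx -720.71$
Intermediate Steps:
$J{\left(F \right)} = \frac{F}{6}$
$A{\left(V,C \right)} = \frac{- \frac{4}{3} + V}{5 + C}$ ($A{\left(V,C \right)} = \frac{V + \frac{-4 - 4}{6}}{C + 5} = \frac{V + \frac{-4 - 4}{6}}{5 + C} = \frac{V + \frac{1}{6} \left(-8\right)}{5 + C} = \frac{V - \frac{4}{3}}{5 + C} = \frac{- \frac{4}{3} + V}{5 + C}$)
$s = \frac{101}{24}$ ($s = \frac{- \frac{4}{3} + 3}{5 + 3} + 4 = \frac{1}{8} \cdot \frac{5}{3} + 4 = \frac{5}{24} + 4 = \frac{101}{24} \approx 4.2083$)
$p{\left(D \right)} = \frac{101 D}{24}$
$p{\left(11 \right)} - 767 = \frac{101}{24} \cdot 11 - 767 = \frac{1111}{24} - 767 = - \frac{17297}{24}$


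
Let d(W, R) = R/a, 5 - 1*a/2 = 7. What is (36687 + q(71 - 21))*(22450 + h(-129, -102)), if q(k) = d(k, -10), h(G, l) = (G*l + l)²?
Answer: 6254884149547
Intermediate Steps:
a = -4 (a = 10 - 2*7 = 10 - 14 = -4)
h(G, l) = (l + G*l)²
d(W, R) = -R/4 (d(W, R) = R/(-4) = R*(-¼) = -R/4)
q(k) = 5/2 (q(k) = -¼*(-10) = 5/2)
(36687 + q(71 - 21))*(22450 + h(-129, -102)) = (36687 + 5/2)*(22450 + (-102)²*(1 - 129)²) = 73379*(22450 + 10404*(-128)²)/2 = 73379*(22450 + 10404*16384)/2 = 73379*(22450 + 170459136)/2 = (73379/2)*170481586 = 6254884149547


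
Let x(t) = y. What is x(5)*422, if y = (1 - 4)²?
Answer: 3798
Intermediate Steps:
y = 9 (y = (-3)² = 9)
x(t) = 9
x(5)*422 = 9*422 = 3798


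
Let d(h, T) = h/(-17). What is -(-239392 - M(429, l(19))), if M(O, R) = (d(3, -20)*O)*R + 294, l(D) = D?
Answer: 4050209/17 ≈ 2.3825e+5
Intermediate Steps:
d(h, T) = -h/17 (d(h, T) = h*(-1/17) = -h/17)
M(O, R) = 294 - 3*O*R/17 (M(O, R) = ((-1/17*3)*O)*R + 294 = (-3*O/17)*R + 294 = -3*O*R/17 + 294 = 294 - 3*O*R/17)
-(-239392 - M(429, l(19))) = -(-239392 - (294 - 3/17*429*19)) = -(-239392 - (294 - 24453/17)) = -(-239392 - 1*(-19455/17)) = -(-239392 + 19455/17) = -1*(-4050209/17) = 4050209/17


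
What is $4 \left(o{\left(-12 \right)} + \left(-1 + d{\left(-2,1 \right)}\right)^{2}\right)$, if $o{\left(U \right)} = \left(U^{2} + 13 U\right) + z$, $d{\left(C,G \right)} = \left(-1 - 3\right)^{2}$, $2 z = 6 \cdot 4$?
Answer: $900$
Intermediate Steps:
$z = 12$ ($z = \frac{6 \cdot 4}{2} = \frac{1}{2} \cdot 24 = 12$)
$d{\left(C,G \right)} = 16$ ($d{\left(C,G \right)} = \left(-4\right)^{2} = 16$)
$o{\left(U \right)} = 12 + U^{2} + 13 U$ ($o{\left(U \right)} = \left(U^{2} + 13 U\right) + 12 = 12 + U^{2} + 13 U$)
$4 \left(o{\left(-12 \right)} + \left(-1 + d{\left(-2,1 \right)}\right)^{2}\right) = 4 \left(\left(12 + \left(-12\right)^{2} + 13 \left(-12\right)\right) + \left(-1 + 16\right)^{2}\right) = 4 \left(\left(12 + 144 - 156\right) + 15^{2}\right) = 4 \left(0 + 225\right) = 4 \cdot 225 = 900$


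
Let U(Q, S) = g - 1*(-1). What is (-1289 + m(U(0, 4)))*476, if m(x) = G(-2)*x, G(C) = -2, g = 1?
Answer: -615468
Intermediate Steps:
U(Q, S) = 2 (U(Q, S) = 1 - 1*(-1) = 1 + 1 = 2)
m(x) = -2*x
(-1289 + m(U(0, 4)))*476 = (-1289 - 2*2)*476 = (-1289 - 4)*476 = -1293*476 = -615468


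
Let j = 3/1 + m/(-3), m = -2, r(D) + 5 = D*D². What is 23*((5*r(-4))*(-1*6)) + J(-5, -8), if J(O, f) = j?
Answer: 142841/3 ≈ 47614.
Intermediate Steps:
r(D) = -5 + D³ (r(D) = -5 + D*D² = -5 + D³)
j = 11/3 (j = 3/1 - 2/(-3) = 3*1 - 2*(-⅓) = 3 + ⅔ = 11/3 ≈ 3.6667)
J(O, f) = 11/3
23*((5*r(-4))*(-1*6)) + J(-5, -8) = 23*((5*(-5 + (-4)³))*(-1*6)) + 11/3 = 23*((5*(-5 - 64))*(-6)) + 11/3 = 23*((5*(-69))*(-6)) + 11/3 = 23*(-345*(-6)) + 11/3 = 23*2070 + 11/3 = 47610 + 11/3 = 142841/3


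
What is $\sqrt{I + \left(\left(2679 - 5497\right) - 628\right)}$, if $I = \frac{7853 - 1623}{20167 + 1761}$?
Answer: $\frac{i \sqrt{103551770289}}{5482} \approx 58.7 i$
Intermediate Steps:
$I = \frac{3115}{10964}$ ($I = \frac{6230}{21928} = 6230 \cdot \frac{1}{21928} = \frac{3115}{10964} \approx 0.28411$)
$\sqrt{I + \left(\left(2679 - 5497\right) - 628\right)} = \sqrt{\frac{3115}{10964} + \left(\left(2679 - 5497\right) - 628\right)} = \sqrt{\frac{3115}{10964} - 3446} = \sqrt{- \frac{37778829}{10964}} = \frac{i \sqrt{103551770289}}{5482}$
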